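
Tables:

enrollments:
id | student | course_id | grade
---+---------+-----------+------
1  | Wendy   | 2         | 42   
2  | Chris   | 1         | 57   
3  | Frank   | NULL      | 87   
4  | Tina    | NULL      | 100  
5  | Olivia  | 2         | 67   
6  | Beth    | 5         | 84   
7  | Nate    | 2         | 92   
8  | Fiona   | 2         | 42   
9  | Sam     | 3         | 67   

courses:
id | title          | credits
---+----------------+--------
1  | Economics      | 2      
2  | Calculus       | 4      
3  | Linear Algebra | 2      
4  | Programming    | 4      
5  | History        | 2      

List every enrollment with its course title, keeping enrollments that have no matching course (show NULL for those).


LEFT JOIN keeps every row from enrollments (the left table); where course_id has no match in courses, the course columns become NULL. Walk through each enrollment:
  - enrollment 1 (Wendy): course_id=2 -> matches Calculus
  - enrollment 2 (Chris): course_id=1 -> matches Economics
  - enrollment 3 (Frank): course_id=NULL, no match -> kept with NULL
  - enrollment 4 (Tina): course_id=NULL, no match -> kept with NULL
  - enrollment 5 (Olivia): course_id=2 -> matches Calculus
  - enrollment 6 (Beth): course_id=5 -> matches History
  - enrollment 7 (Nate): course_id=2 -> matches Calculus
  - enrollment 8 (Fiona): course_id=2 -> matches Calculus
  - enrollment 9 (Sam): course_id=3 -> matches Linear Algebra
All 9 rows appear; 2 have NULL course.

SQL:
SELECT a.student, b.title AS course
FROM enrollments a
LEFT JOIN courses b ON a.course_id = b.id

Result:
student | course        
--------+---------------
Wendy   | Calculus      
Chris   | Economics     
Frank   | NULL          
Tina    | NULL          
Olivia  | Calculus      
Beth    | History       
Nate    | Calculus      
Fiona   | Calculus      
Sam     | Linear Algebra


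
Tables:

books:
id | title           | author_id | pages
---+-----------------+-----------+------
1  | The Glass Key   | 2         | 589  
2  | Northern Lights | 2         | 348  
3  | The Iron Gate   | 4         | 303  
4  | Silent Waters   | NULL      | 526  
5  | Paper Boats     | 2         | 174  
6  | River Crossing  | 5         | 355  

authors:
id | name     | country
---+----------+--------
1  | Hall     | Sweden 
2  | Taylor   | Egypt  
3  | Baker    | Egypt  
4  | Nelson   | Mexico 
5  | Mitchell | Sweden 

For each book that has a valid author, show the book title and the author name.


INNER JOIN keeps only books rows whose author_id matches an id in authors. Walk through each book:
  - book 1 (The Glass Key): author_id=2 -> matches Taylor
  - book 2 (Northern Lights): author_id=2 -> matches Taylor
  - book 3 (The Iron Gate): author_id=4 -> matches Nelson
  - book 4 (Silent Waters): author_id=NULL, no match -> dropped
  - book 5 (Paper Boats): author_id=2 -> matches Taylor
  - book 6 (River Crossing): author_id=5 -> matches Mitchell
So 1 of 6 rows is dropped.

SQL:
SELECT a.title, b.name AS author
FROM books a
INNER JOIN authors b ON a.author_id = b.id

Result:
title           | author  
----------------+---------
The Glass Key   | Taylor  
Northern Lights | Taylor  
The Iron Gate   | Nelson  
Paper Boats     | Taylor  
River Crossing  | Mitchell


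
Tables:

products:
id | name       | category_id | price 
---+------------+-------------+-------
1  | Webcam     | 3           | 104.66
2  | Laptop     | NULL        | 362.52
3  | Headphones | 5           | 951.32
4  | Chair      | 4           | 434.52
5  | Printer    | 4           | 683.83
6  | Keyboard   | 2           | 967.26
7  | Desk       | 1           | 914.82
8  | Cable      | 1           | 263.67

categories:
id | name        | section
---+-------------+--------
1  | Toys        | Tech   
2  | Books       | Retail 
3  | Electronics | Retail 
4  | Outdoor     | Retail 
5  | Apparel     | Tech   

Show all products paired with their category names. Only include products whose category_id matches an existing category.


INNER JOIN keeps only products rows whose category_id matches an id in categories. Walk through each product:
  - product 1 (Webcam): category_id=3 -> matches Electronics
  - product 2 (Laptop): category_id=NULL, no match -> dropped
  - product 3 (Headphones): category_id=5 -> matches Apparel
  - product 4 (Chair): category_id=4 -> matches Outdoor
  - product 5 (Printer): category_id=4 -> matches Outdoor
  - product 6 (Keyboard): category_id=2 -> matches Books
  - product 7 (Desk): category_id=1 -> matches Toys
  - product 8 (Cable): category_id=1 -> matches Toys
So 1 of 8 rows is dropped.

SQL:
SELECT a.name, b.name AS category
FROM products a
INNER JOIN categories b ON a.category_id = b.id

Result:
name       | category   
-----------+------------
Webcam     | Electronics
Headphones | Apparel    
Chair      | Outdoor    
Printer    | Outdoor    
Keyboard   | Books      
Desk       | Toys       
Cable      | Toys       


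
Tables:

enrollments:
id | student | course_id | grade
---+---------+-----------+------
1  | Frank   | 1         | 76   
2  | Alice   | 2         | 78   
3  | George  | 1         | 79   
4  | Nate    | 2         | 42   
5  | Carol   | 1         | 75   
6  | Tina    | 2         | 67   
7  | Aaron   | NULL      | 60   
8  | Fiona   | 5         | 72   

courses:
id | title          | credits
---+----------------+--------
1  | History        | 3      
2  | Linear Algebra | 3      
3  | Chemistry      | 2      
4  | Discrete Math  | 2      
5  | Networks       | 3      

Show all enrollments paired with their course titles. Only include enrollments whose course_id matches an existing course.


INNER JOIN keeps only enrollments rows whose course_id matches an id in courses. Walk through each enrollment:
  - enrollment 1 (Frank): course_id=1 -> matches History
  - enrollment 2 (Alice): course_id=2 -> matches Linear Algebra
  - enrollment 3 (George): course_id=1 -> matches History
  - enrollment 4 (Nate): course_id=2 -> matches Linear Algebra
  - enrollment 5 (Carol): course_id=1 -> matches History
  - enrollment 6 (Tina): course_id=2 -> matches Linear Algebra
  - enrollment 7 (Aaron): course_id=NULL, no match -> dropped
  - enrollment 8 (Fiona): course_id=5 -> matches Networks
So 1 of 8 rows is dropped.

SQL:
SELECT a.student, b.title AS course
FROM enrollments a
INNER JOIN courses b ON a.course_id = b.id

Result:
student | course        
--------+---------------
Frank   | History       
Alice   | Linear Algebra
George  | History       
Nate    | Linear Algebra
Carol   | History       
Tina    | Linear Algebra
Fiona   | Networks      


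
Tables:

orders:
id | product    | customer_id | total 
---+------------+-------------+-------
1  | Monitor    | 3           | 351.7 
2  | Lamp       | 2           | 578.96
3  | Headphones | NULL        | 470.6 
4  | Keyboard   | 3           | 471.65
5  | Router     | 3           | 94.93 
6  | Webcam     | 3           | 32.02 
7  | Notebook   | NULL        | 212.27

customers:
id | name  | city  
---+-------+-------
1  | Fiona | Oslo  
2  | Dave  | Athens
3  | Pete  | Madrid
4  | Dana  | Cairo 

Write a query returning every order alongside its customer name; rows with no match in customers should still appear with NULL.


LEFT JOIN keeps every row from orders (the left table); where customer_id has no match in customers, the customer columns become NULL. Walk through each order:
  - order 1 (Monitor): customer_id=3 -> matches Pete
  - order 2 (Lamp): customer_id=2 -> matches Dave
  - order 3 (Headphones): customer_id=NULL, no match -> kept with NULL
  - order 4 (Keyboard): customer_id=3 -> matches Pete
  - order 5 (Router): customer_id=3 -> matches Pete
  - order 6 (Webcam): customer_id=3 -> matches Pete
  - order 7 (Notebook): customer_id=NULL, no match -> kept with NULL
All 7 rows appear; 2 have NULL customer.

SQL:
SELECT a.product, b.name AS customer
FROM orders a
LEFT JOIN customers b ON a.customer_id = b.id

Result:
product    | customer
-----------+---------
Monitor    | Pete    
Lamp       | Dave    
Headphones | NULL    
Keyboard   | Pete    
Router     | Pete    
Webcam     | Pete    
Notebook   | NULL    


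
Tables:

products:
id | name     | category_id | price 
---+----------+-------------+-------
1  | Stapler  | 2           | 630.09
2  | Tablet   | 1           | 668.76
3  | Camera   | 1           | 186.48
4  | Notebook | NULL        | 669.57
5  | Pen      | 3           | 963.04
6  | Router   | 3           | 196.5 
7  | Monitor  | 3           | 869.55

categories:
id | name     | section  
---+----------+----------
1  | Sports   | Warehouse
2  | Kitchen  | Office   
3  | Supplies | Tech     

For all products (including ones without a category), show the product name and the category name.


LEFT JOIN keeps every row from products (the left table); where category_id has no match in categories, the category columns become NULL. Walk through each product:
  - product 1 (Stapler): category_id=2 -> matches Kitchen
  - product 2 (Tablet): category_id=1 -> matches Sports
  - product 3 (Camera): category_id=1 -> matches Sports
  - product 4 (Notebook): category_id=NULL, no match -> kept with NULL
  - product 5 (Pen): category_id=3 -> matches Supplies
  - product 6 (Router): category_id=3 -> matches Supplies
  - product 7 (Monitor): category_id=3 -> matches Supplies
All 7 rows appear; 1 has NULL category.

SQL:
SELECT a.name, b.name AS category
FROM products a
LEFT JOIN categories b ON a.category_id = b.id

Result:
name     | category
---------+---------
Stapler  | Kitchen 
Tablet   | Sports  
Camera   | Sports  
Notebook | NULL    
Pen      | Supplies
Router   | Supplies
Monitor  | Supplies


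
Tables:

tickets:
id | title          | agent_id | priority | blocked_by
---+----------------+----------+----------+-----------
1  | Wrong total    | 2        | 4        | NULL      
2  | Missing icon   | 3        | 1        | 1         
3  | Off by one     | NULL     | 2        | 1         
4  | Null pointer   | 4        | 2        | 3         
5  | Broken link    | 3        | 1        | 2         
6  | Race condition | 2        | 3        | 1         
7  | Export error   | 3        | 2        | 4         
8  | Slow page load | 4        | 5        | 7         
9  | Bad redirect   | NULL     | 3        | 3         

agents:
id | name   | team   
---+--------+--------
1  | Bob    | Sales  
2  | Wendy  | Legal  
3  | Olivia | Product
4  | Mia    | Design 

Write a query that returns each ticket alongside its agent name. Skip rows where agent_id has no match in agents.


INNER JOIN keeps only tickets rows whose agent_id matches an id in agents. Walk through each ticket:
  - ticket 1 (Wrong total): agent_id=2 -> matches Wendy
  - ticket 2 (Missing icon): agent_id=3 -> matches Olivia
  - ticket 3 (Off by one): agent_id=NULL, no match -> dropped
  - ticket 4 (Null pointer): agent_id=4 -> matches Mia
  - ticket 5 (Broken link): agent_id=3 -> matches Olivia
  - ticket 6 (Race condition): agent_id=2 -> matches Wendy
  - ticket 7 (Export error): agent_id=3 -> matches Olivia
  - ticket 8 (Slow page load): agent_id=4 -> matches Mia
  - ticket 9 (Bad redirect): agent_id=NULL, no match -> dropped
So 2 of 9 rows are dropped.

SQL:
SELECT a.title, b.name AS agent
FROM tickets a
INNER JOIN agents b ON a.agent_id = b.id

Result:
title          | agent 
---------------+-------
Wrong total    | Wendy 
Missing icon   | Olivia
Null pointer   | Mia   
Broken link    | Olivia
Race condition | Wendy 
Export error   | Olivia
Slow page load | Mia   


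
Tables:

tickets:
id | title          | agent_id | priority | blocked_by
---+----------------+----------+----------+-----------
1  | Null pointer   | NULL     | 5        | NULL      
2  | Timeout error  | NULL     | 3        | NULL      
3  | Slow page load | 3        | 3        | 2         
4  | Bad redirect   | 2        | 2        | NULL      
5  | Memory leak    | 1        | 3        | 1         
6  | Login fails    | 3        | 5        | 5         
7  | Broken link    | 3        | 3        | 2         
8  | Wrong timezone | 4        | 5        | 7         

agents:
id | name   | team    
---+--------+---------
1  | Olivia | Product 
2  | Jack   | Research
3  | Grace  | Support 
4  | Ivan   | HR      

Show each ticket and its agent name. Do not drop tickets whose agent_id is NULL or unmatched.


LEFT JOIN keeps every row from tickets (the left table); where agent_id has no match in agents, the agent columns become NULL. Walk through each ticket:
  - ticket 1 (Null pointer): agent_id=NULL, no match -> kept with NULL
  - ticket 2 (Timeout error): agent_id=NULL, no match -> kept with NULL
  - ticket 3 (Slow page load): agent_id=3 -> matches Grace
  - ticket 4 (Bad redirect): agent_id=2 -> matches Jack
  - ticket 5 (Memory leak): agent_id=1 -> matches Olivia
  - ticket 6 (Login fails): agent_id=3 -> matches Grace
  - ticket 7 (Broken link): agent_id=3 -> matches Grace
  - ticket 8 (Wrong timezone): agent_id=4 -> matches Ivan
All 8 rows appear; 2 have NULL agent.

SQL:
SELECT a.title, b.name AS agent
FROM tickets a
LEFT JOIN agents b ON a.agent_id = b.id

Result:
title          | agent 
---------------+-------
Null pointer   | NULL  
Timeout error  | NULL  
Slow page load | Grace 
Bad redirect   | Jack  
Memory leak    | Olivia
Login fails    | Grace 
Broken link    | Grace 
Wrong timezone | Ivan  


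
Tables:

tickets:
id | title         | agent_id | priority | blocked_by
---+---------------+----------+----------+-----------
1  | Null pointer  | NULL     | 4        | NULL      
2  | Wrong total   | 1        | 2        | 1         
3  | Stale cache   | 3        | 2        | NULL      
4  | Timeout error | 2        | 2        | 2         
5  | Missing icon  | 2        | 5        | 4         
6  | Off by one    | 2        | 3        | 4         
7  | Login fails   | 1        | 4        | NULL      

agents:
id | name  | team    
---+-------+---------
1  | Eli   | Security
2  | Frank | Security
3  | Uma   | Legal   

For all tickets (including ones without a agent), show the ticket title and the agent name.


LEFT JOIN keeps every row from tickets (the left table); where agent_id has no match in agents, the agent columns become NULL. Walk through each ticket:
  - ticket 1 (Null pointer): agent_id=NULL, no match -> kept with NULL
  - ticket 2 (Wrong total): agent_id=1 -> matches Eli
  - ticket 3 (Stale cache): agent_id=3 -> matches Uma
  - ticket 4 (Timeout error): agent_id=2 -> matches Frank
  - ticket 5 (Missing icon): agent_id=2 -> matches Frank
  - ticket 6 (Off by one): agent_id=2 -> matches Frank
  - ticket 7 (Login fails): agent_id=1 -> matches Eli
All 7 rows appear; 1 has NULL agent.

SQL:
SELECT a.title, b.name AS agent
FROM tickets a
LEFT JOIN agents b ON a.agent_id = b.id

Result:
title         | agent
--------------+------
Null pointer  | NULL 
Wrong total   | Eli  
Stale cache   | Uma  
Timeout error | Frank
Missing icon  | Frank
Off by one    | Frank
Login fails   | Eli  


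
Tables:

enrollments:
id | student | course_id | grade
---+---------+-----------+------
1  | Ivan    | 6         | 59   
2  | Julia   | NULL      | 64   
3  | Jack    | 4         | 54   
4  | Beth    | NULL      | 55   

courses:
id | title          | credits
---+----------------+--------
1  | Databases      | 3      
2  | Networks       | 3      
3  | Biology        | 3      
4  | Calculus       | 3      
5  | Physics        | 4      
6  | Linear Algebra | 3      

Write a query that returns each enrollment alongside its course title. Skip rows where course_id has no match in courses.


INNER JOIN keeps only enrollments rows whose course_id matches an id in courses. Walk through each enrollment:
  - enrollment 1 (Ivan): course_id=6 -> matches Linear Algebra
  - enrollment 2 (Julia): course_id=NULL, no match -> dropped
  - enrollment 3 (Jack): course_id=4 -> matches Calculus
  - enrollment 4 (Beth): course_id=NULL, no match -> dropped
So 2 of 4 rows are dropped.

SQL:
SELECT a.student, b.title AS course
FROM enrollments a
INNER JOIN courses b ON a.course_id = b.id

Result:
student | course        
--------+---------------
Ivan    | Linear Algebra
Jack    | Calculus      


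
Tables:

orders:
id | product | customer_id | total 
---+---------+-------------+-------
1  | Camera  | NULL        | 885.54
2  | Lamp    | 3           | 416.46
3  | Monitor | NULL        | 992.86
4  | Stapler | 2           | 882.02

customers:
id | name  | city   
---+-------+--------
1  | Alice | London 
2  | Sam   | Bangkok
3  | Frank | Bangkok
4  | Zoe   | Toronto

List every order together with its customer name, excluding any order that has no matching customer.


INNER JOIN keeps only orders rows whose customer_id matches an id in customers. Walk through each order:
  - order 1 (Camera): customer_id=NULL, no match -> dropped
  - order 2 (Lamp): customer_id=3 -> matches Frank
  - order 3 (Monitor): customer_id=NULL, no match -> dropped
  - order 4 (Stapler): customer_id=2 -> matches Sam
So 2 of 4 rows are dropped.

SQL:
SELECT a.product, b.name AS customer
FROM orders a
INNER JOIN customers b ON a.customer_id = b.id

Result:
product | customer
--------+---------
Lamp    | Frank   
Stapler | Sam     


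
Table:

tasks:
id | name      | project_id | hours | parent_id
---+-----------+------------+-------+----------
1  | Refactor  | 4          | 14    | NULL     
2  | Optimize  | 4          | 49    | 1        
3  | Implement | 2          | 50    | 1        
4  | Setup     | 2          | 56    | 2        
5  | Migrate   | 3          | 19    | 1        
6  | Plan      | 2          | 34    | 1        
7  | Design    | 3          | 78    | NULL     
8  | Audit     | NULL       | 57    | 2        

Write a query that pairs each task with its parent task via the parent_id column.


This is a self-join: tasks is joined to a second copy of itself, matching each row's parent_id to another row's id. Use LEFT JOIN so rows with parent_id=NULL are kept.
  - task 1 (Refactor): parent_id=NULL -> NULL
  - task 2 (Optimize): parent_id=1 -> Refactor
  - task 3 (Implement): parent_id=1 -> Refactor
  - task 4 (Setup): parent_id=2 -> Optimize
  - task 5 (Migrate): parent_id=1 -> Refactor
  - task 6 (Plan): parent_id=1 -> Refactor
  - task 7 (Design): parent_id=NULL -> NULL
  - task 8 (Audit): parent_id=2 -> Optimize

SQL:
SELECT a.name AS item, b.name AS parent
FROM tasks a
LEFT JOIN tasks b ON a.parent_id = b.id

Result:
item      | parent  
----------+---------
Refactor  | NULL    
Optimize  | Refactor
Implement | Refactor
Setup     | Optimize
Migrate   | Refactor
Plan      | Refactor
Design    | NULL    
Audit     | Optimize


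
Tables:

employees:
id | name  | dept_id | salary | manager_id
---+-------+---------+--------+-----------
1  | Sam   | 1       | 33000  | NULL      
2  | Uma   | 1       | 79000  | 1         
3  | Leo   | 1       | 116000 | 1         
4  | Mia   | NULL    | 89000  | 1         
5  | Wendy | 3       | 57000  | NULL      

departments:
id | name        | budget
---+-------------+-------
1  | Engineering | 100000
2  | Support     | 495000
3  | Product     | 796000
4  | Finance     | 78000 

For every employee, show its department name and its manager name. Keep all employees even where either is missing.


Two LEFT JOINs from the same base table employees: one to departments via dept_id, one to employees itself via manager_id. Both are LEFT so every employee is preserved.
Match against departments:
  - employee 1 (Sam): dept_id=1 -> matches Engineering
  - employee 2 (Uma): dept_id=1 -> matches Engineering
  - employee 3 (Leo): dept_id=1 -> matches Engineering
  - employee 4 (Mia): dept_id=NULL, no match -> kept with NULL
  - employee 5 (Wendy): dept_id=3 -> matches Product
Match against employees (self):
  - employee 1 (Sam): manager_id=NULL -> NULL
  - employee 2 (Uma): manager_id=1 -> Sam
  - employee 3 (Leo): manager_id=1 -> Sam
  - employee 4 (Mia): manager_id=1 -> Sam
  - employee 5 (Wendy): manager_id=NULL -> NULL

SQL:
SELECT a.name, b.name AS department, c.name AS manager
FROM employees a
LEFT JOIN departments b ON a.dept_id = b.id
LEFT JOIN employees c ON a.manager_id = c.id

Result:
name  | department  | manager
------+-------------+--------
Sam   | Engineering | NULL   
Uma   | Engineering | Sam    
Leo   | Engineering | Sam    
Mia   | NULL        | Sam    
Wendy | Product     | NULL   


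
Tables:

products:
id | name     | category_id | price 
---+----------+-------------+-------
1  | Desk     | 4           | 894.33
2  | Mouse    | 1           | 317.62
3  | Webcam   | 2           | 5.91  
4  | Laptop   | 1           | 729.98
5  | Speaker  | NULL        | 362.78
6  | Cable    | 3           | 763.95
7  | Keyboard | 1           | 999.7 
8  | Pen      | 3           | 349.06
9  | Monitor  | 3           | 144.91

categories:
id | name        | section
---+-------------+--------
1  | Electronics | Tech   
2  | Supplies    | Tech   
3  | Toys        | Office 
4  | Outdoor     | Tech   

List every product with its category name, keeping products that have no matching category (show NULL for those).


LEFT JOIN keeps every row from products (the left table); where category_id has no match in categories, the category columns become NULL. Walk through each product:
  - product 1 (Desk): category_id=4 -> matches Outdoor
  - product 2 (Mouse): category_id=1 -> matches Electronics
  - product 3 (Webcam): category_id=2 -> matches Supplies
  - product 4 (Laptop): category_id=1 -> matches Electronics
  - product 5 (Speaker): category_id=NULL, no match -> kept with NULL
  - product 6 (Cable): category_id=3 -> matches Toys
  - product 7 (Keyboard): category_id=1 -> matches Electronics
  - product 8 (Pen): category_id=3 -> matches Toys
  - product 9 (Monitor): category_id=3 -> matches Toys
All 9 rows appear; 1 has NULL category.

SQL:
SELECT a.name, b.name AS category
FROM products a
LEFT JOIN categories b ON a.category_id = b.id

Result:
name     | category   
---------+------------
Desk     | Outdoor    
Mouse    | Electronics
Webcam   | Supplies   
Laptop   | Electronics
Speaker  | NULL       
Cable    | Toys       
Keyboard | Electronics
Pen      | Toys       
Monitor  | Toys       


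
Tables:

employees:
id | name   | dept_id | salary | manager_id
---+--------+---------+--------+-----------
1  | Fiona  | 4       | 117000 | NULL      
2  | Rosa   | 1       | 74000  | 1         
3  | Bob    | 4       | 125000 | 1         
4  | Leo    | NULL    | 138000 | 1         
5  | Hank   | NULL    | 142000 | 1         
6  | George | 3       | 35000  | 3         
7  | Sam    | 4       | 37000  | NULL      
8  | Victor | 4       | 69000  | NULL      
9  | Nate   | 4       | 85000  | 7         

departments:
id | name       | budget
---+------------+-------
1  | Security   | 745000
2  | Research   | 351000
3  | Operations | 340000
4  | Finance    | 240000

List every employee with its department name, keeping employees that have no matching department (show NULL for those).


LEFT JOIN keeps every row from employees (the left table); where dept_id has no match in departments, the department columns become NULL. Walk through each employee:
  - employee 1 (Fiona): dept_id=4 -> matches Finance
  - employee 2 (Rosa): dept_id=1 -> matches Security
  - employee 3 (Bob): dept_id=4 -> matches Finance
  - employee 4 (Leo): dept_id=NULL, no match -> kept with NULL
  - employee 5 (Hank): dept_id=NULL, no match -> kept with NULL
  - employee 6 (George): dept_id=3 -> matches Operations
  - employee 7 (Sam): dept_id=4 -> matches Finance
  - employee 8 (Victor): dept_id=4 -> matches Finance
  - employee 9 (Nate): dept_id=4 -> matches Finance
All 9 rows appear; 2 have NULL department.

SQL:
SELECT a.name, b.name AS department
FROM employees a
LEFT JOIN departments b ON a.dept_id = b.id

Result:
name   | department
-------+-----------
Fiona  | Finance   
Rosa   | Security  
Bob    | Finance   
Leo    | NULL      
Hank   | NULL      
George | Operations
Sam    | Finance   
Victor | Finance   
Nate   | Finance   


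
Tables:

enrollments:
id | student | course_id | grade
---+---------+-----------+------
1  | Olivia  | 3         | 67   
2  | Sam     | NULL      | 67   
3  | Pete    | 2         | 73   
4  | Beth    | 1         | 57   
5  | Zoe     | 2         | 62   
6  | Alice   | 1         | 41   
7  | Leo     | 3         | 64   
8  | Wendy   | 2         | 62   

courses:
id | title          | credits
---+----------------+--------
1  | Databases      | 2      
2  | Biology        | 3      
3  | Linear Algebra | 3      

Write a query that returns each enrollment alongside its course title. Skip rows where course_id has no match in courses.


INNER JOIN keeps only enrollments rows whose course_id matches an id in courses. Walk through each enrollment:
  - enrollment 1 (Olivia): course_id=3 -> matches Linear Algebra
  - enrollment 2 (Sam): course_id=NULL, no match -> dropped
  - enrollment 3 (Pete): course_id=2 -> matches Biology
  - enrollment 4 (Beth): course_id=1 -> matches Databases
  - enrollment 5 (Zoe): course_id=2 -> matches Biology
  - enrollment 6 (Alice): course_id=1 -> matches Databases
  - enrollment 7 (Leo): course_id=3 -> matches Linear Algebra
  - enrollment 8 (Wendy): course_id=2 -> matches Biology
So 1 of 8 rows is dropped.

SQL:
SELECT a.student, b.title AS course
FROM enrollments a
INNER JOIN courses b ON a.course_id = b.id

Result:
student | course        
--------+---------------
Olivia  | Linear Algebra
Pete    | Biology       
Beth    | Databases     
Zoe     | Biology       
Alice   | Databases     
Leo     | Linear Algebra
Wendy   | Biology       


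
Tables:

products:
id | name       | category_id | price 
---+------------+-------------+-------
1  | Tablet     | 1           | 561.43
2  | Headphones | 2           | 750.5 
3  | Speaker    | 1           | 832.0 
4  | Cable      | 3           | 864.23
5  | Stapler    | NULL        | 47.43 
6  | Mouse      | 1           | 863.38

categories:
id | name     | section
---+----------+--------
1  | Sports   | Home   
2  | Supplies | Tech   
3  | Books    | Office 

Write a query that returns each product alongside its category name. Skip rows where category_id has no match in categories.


INNER JOIN keeps only products rows whose category_id matches an id in categories. Walk through each product:
  - product 1 (Tablet): category_id=1 -> matches Sports
  - product 2 (Headphones): category_id=2 -> matches Supplies
  - product 3 (Speaker): category_id=1 -> matches Sports
  - product 4 (Cable): category_id=3 -> matches Books
  - product 5 (Stapler): category_id=NULL, no match -> dropped
  - product 6 (Mouse): category_id=1 -> matches Sports
So 1 of 6 rows is dropped.

SQL:
SELECT a.name, b.name AS category
FROM products a
INNER JOIN categories b ON a.category_id = b.id

Result:
name       | category
-----------+---------
Tablet     | Sports  
Headphones | Supplies
Speaker    | Sports  
Cable      | Books   
Mouse      | Sports  


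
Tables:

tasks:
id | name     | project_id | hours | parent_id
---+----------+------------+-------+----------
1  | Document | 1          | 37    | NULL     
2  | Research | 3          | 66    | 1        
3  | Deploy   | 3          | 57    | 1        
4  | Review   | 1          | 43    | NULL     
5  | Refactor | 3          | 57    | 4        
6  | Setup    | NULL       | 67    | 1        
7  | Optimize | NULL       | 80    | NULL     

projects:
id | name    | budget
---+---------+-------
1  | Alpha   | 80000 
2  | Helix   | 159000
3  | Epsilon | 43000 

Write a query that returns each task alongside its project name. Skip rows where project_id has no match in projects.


INNER JOIN keeps only tasks rows whose project_id matches an id in projects. Walk through each task:
  - task 1 (Document): project_id=1 -> matches Alpha
  - task 2 (Research): project_id=3 -> matches Epsilon
  - task 3 (Deploy): project_id=3 -> matches Epsilon
  - task 4 (Review): project_id=1 -> matches Alpha
  - task 5 (Refactor): project_id=3 -> matches Epsilon
  - task 6 (Setup): project_id=NULL, no match -> dropped
  - task 7 (Optimize): project_id=NULL, no match -> dropped
So 2 of 7 rows are dropped.

SQL:
SELECT a.name, b.name AS project
FROM tasks a
INNER JOIN projects b ON a.project_id = b.id

Result:
name     | project
---------+--------
Document | Alpha  
Research | Epsilon
Deploy   | Epsilon
Review   | Alpha  
Refactor | Epsilon


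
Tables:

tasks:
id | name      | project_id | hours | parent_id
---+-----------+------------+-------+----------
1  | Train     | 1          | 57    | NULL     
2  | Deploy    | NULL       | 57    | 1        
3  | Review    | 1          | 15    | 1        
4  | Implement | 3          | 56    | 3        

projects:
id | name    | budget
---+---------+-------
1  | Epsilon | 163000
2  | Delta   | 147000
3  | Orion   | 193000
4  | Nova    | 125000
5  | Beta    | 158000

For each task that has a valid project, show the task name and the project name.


INNER JOIN keeps only tasks rows whose project_id matches an id in projects. Walk through each task:
  - task 1 (Train): project_id=1 -> matches Epsilon
  - task 2 (Deploy): project_id=NULL, no match -> dropped
  - task 3 (Review): project_id=1 -> matches Epsilon
  - task 4 (Implement): project_id=3 -> matches Orion
So 1 of 4 rows is dropped.

SQL:
SELECT a.name, b.name AS project
FROM tasks a
INNER JOIN projects b ON a.project_id = b.id

Result:
name      | project
----------+--------
Train     | Epsilon
Review    | Epsilon
Implement | Orion  


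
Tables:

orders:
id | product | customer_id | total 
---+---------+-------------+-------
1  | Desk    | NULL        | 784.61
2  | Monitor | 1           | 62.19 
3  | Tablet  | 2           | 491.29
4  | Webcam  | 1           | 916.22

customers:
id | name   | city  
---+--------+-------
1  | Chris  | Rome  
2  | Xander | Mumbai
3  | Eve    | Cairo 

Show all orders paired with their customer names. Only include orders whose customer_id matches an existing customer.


INNER JOIN keeps only orders rows whose customer_id matches an id in customers. Walk through each order:
  - order 1 (Desk): customer_id=NULL, no match -> dropped
  - order 2 (Monitor): customer_id=1 -> matches Chris
  - order 3 (Tablet): customer_id=2 -> matches Xander
  - order 4 (Webcam): customer_id=1 -> matches Chris
So 1 of 4 rows is dropped.

SQL:
SELECT a.product, b.name AS customer
FROM orders a
INNER JOIN customers b ON a.customer_id = b.id

Result:
product | customer
--------+---------
Monitor | Chris   
Tablet  | Xander  
Webcam  | Chris   


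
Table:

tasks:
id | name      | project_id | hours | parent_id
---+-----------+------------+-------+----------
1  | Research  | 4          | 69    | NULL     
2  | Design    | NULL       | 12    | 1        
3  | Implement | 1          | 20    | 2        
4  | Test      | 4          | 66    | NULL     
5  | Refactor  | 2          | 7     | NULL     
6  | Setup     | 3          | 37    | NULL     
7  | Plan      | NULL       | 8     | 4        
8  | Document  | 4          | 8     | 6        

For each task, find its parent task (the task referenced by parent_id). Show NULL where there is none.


This is a self-join: tasks is joined to a second copy of itself, matching each row's parent_id to another row's id. Use LEFT JOIN so rows with parent_id=NULL are kept.
  - task 1 (Research): parent_id=NULL -> NULL
  - task 2 (Design): parent_id=1 -> Research
  - task 3 (Implement): parent_id=2 -> Design
  - task 4 (Test): parent_id=NULL -> NULL
  - task 5 (Refactor): parent_id=NULL -> NULL
  - task 6 (Setup): parent_id=NULL -> NULL
  - task 7 (Plan): parent_id=4 -> Test
  - task 8 (Document): parent_id=6 -> Setup

SQL:
SELECT a.name AS item, b.name AS parent
FROM tasks a
LEFT JOIN tasks b ON a.parent_id = b.id

Result:
item      | parent  
----------+---------
Research  | NULL    
Design    | Research
Implement | Design  
Test      | NULL    
Refactor  | NULL    
Setup     | NULL    
Plan      | Test    
Document  | Setup   


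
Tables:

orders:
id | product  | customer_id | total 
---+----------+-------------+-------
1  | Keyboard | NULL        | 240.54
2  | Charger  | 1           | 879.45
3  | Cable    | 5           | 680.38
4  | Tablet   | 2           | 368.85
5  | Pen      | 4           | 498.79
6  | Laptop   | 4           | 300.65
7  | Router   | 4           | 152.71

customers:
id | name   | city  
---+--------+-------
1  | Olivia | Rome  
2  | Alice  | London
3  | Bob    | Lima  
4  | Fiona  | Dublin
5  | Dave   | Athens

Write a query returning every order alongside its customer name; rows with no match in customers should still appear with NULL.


LEFT JOIN keeps every row from orders (the left table); where customer_id has no match in customers, the customer columns become NULL. Walk through each order:
  - order 1 (Keyboard): customer_id=NULL, no match -> kept with NULL
  - order 2 (Charger): customer_id=1 -> matches Olivia
  - order 3 (Cable): customer_id=5 -> matches Dave
  - order 4 (Tablet): customer_id=2 -> matches Alice
  - order 5 (Pen): customer_id=4 -> matches Fiona
  - order 6 (Laptop): customer_id=4 -> matches Fiona
  - order 7 (Router): customer_id=4 -> matches Fiona
All 7 rows appear; 1 has NULL customer.

SQL:
SELECT a.product, b.name AS customer
FROM orders a
LEFT JOIN customers b ON a.customer_id = b.id

Result:
product  | customer
---------+---------
Keyboard | NULL    
Charger  | Olivia  
Cable    | Dave    
Tablet   | Alice   
Pen      | Fiona   
Laptop   | Fiona   
Router   | Fiona   


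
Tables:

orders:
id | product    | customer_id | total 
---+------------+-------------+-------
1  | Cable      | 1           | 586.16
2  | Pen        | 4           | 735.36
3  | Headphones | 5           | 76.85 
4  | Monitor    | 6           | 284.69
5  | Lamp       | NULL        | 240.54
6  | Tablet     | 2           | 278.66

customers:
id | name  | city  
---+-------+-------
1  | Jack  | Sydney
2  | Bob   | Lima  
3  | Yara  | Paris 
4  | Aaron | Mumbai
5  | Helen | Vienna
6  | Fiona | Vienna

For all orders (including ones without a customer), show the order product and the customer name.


LEFT JOIN keeps every row from orders (the left table); where customer_id has no match in customers, the customer columns become NULL. Walk through each order:
  - order 1 (Cable): customer_id=1 -> matches Jack
  - order 2 (Pen): customer_id=4 -> matches Aaron
  - order 3 (Headphones): customer_id=5 -> matches Helen
  - order 4 (Monitor): customer_id=6 -> matches Fiona
  - order 5 (Lamp): customer_id=NULL, no match -> kept with NULL
  - order 6 (Tablet): customer_id=2 -> matches Bob
All 6 rows appear; 1 has NULL customer.

SQL:
SELECT a.product, b.name AS customer
FROM orders a
LEFT JOIN customers b ON a.customer_id = b.id

Result:
product    | customer
-----------+---------
Cable      | Jack    
Pen        | Aaron   
Headphones | Helen   
Monitor    | Fiona   
Lamp       | NULL    
Tablet     | Bob     


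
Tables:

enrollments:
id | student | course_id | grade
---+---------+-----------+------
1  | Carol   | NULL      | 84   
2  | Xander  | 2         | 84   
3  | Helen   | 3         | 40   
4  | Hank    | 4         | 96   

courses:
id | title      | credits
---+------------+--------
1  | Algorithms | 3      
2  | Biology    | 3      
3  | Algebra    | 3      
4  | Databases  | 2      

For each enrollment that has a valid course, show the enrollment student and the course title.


INNER JOIN keeps only enrollments rows whose course_id matches an id in courses. Walk through each enrollment:
  - enrollment 1 (Carol): course_id=NULL, no match -> dropped
  - enrollment 2 (Xander): course_id=2 -> matches Biology
  - enrollment 3 (Helen): course_id=3 -> matches Algebra
  - enrollment 4 (Hank): course_id=4 -> matches Databases
So 1 of 4 rows is dropped.

SQL:
SELECT a.student, b.title AS course
FROM enrollments a
INNER JOIN courses b ON a.course_id = b.id

Result:
student | course   
--------+----------
Xander  | Biology  
Helen   | Algebra  
Hank    | Databases


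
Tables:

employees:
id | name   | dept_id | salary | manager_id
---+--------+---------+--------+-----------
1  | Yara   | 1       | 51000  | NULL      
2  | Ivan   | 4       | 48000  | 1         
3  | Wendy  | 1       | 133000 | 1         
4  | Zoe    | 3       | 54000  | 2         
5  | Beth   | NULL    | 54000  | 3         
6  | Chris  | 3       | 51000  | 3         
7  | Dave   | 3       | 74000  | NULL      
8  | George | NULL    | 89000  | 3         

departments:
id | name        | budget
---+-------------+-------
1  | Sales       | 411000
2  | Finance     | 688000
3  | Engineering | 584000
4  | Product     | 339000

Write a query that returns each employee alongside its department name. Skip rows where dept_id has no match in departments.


INNER JOIN keeps only employees rows whose dept_id matches an id in departments. Walk through each employee:
  - employee 1 (Yara): dept_id=1 -> matches Sales
  - employee 2 (Ivan): dept_id=4 -> matches Product
  - employee 3 (Wendy): dept_id=1 -> matches Sales
  - employee 4 (Zoe): dept_id=3 -> matches Engineering
  - employee 5 (Beth): dept_id=NULL, no match -> dropped
  - employee 6 (Chris): dept_id=3 -> matches Engineering
  - employee 7 (Dave): dept_id=3 -> matches Engineering
  - employee 8 (George): dept_id=NULL, no match -> dropped
So 2 of 8 rows are dropped.

SQL:
SELECT a.name, b.name AS department
FROM employees a
INNER JOIN departments b ON a.dept_id = b.id

Result:
name  | department 
------+------------
Yara  | Sales      
Ivan  | Product    
Wendy | Sales      
Zoe   | Engineering
Chris | Engineering
Dave  | Engineering


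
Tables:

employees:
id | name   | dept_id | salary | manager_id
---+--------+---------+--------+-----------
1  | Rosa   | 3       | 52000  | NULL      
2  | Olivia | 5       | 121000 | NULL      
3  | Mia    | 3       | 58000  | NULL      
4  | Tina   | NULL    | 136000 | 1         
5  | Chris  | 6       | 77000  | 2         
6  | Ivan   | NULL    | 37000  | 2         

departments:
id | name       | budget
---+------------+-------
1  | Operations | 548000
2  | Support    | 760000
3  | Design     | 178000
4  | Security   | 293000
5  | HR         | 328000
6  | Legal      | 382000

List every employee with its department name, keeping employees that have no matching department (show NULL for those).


LEFT JOIN keeps every row from employees (the left table); where dept_id has no match in departments, the department columns become NULL. Walk through each employee:
  - employee 1 (Rosa): dept_id=3 -> matches Design
  - employee 2 (Olivia): dept_id=5 -> matches HR
  - employee 3 (Mia): dept_id=3 -> matches Design
  - employee 4 (Tina): dept_id=NULL, no match -> kept with NULL
  - employee 5 (Chris): dept_id=6 -> matches Legal
  - employee 6 (Ivan): dept_id=NULL, no match -> kept with NULL
All 6 rows appear; 2 have NULL department.

SQL:
SELECT a.name, b.name AS department
FROM employees a
LEFT JOIN departments b ON a.dept_id = b.id

Result:
name   | department
-------+-----------
Rosa   | Design    
Olivia | HR        
Mia    | Design    
Tina   | NULL      
Chris  | Legal     
Ivan   | NULL      


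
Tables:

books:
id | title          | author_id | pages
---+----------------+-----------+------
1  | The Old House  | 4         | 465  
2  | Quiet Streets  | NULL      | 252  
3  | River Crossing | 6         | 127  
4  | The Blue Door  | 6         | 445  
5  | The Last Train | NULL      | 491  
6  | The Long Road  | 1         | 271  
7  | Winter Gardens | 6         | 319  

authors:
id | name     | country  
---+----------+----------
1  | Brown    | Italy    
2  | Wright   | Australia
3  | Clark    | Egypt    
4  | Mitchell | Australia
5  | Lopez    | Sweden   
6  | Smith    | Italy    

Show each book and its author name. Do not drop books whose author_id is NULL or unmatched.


LEFT JOIN keeps every row from books (the left table); where author_id has no match in authors, the author columns become NULL. Walk through each book:
  - book 1 (The Old House): author_id=4 -> matches Mitchell
  - book 2 (Quiet Streets): author_id=NULL, no match -> kept with NULL
  - book 3 (River Crossing): author_id=6 -> matches Smith
  - book 4 (The Blue Door): author_id=6 -> matches Smith
  - book 5 (The Last Train): author_id=NULL, no match -> kept with NULL
  - book 6 (The Long Road): author_id=1 -> matches Brown
  - book 7 (Winter Gardens): author_id=6 -> matches Smith
All 7 rows appear; 2 have NULL author.

SQL:
SELECT a.title, b.name AS author
FROM books a
LEFT JOIN authors b ON a.author_id = b.id

Result:
title          | author  
---------------+---------
The Old House  | Mitchell
Quiet Streets  | NULL    
River Crossing | Smith   
The Blue Door  | Smith   
The Last Train | NULL    
The Long Road  | Brown   
Winter Gardens | Smith   
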